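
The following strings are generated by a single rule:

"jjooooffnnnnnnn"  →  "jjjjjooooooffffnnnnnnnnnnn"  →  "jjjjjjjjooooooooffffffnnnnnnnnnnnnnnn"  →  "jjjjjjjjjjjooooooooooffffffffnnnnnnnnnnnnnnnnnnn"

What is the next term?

jjjjjjjjjjjjjjooooooooooooffffffffffnnnnnnnnnnnnnnnnnnnnnnn

Term n consists of 3n-1 j's, followed by 2n+2 o's, followed by 2n f's, followed by 4n+3 n's (n = 1, 2, …).
Setting n = 5 gives 14, 12, 10, 23 characters in each block.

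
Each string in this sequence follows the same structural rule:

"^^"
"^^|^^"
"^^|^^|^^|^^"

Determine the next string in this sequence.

^^|^^|^^|^^|^^|^^|^^|^^

Every step duplicates the string with '|' between the halves.
One more doubling of ^^|^^|^^|^^ gives the answer.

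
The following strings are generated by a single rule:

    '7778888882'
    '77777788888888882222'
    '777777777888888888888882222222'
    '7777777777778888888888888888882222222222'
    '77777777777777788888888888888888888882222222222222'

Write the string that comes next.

The n-th term is 3n 7's then 4n+2 8's then 3n-2 2's (n = 1, 2, …).
For the next term, n = 6, so the run lengths are 18, 26, 16.

777777777777777777888888888888888888888888882222222222222222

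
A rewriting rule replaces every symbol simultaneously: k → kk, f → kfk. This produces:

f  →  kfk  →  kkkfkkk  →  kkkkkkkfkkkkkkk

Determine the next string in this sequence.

Rewriting the 15 symbols of kkkkkkkfkkkkkkk one by one yields kk kk kk kk kk kk kk kfk kk kk kk kk kk kk kk; concatenated:

kkkkkkkkkkkkkkkfkkkkkkkkkkkkkkk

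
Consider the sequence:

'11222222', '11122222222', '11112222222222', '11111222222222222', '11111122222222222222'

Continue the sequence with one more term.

11111112222222222222222

Each string has the form 1^{n-1} 2^{2n}, where the shown terms are n = 3, 4, 5, 6, 7.
For the next term, n = 8, so the run lengths are 7, 16.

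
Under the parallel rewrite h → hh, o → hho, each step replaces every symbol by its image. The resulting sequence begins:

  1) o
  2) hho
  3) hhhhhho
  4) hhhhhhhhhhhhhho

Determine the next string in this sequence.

Replace each of the 15 characters of hhhhhhhhhhhhhho in place — hh hh hh hh hh hh hh hh hh hh hh hh hh hh hho — and concatenate.

hhhhhhhhhhhhhhhhhhhhhhhhhhhhhho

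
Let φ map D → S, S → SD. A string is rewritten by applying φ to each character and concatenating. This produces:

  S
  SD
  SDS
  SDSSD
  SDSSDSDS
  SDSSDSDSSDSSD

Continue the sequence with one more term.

SDSSDSDSSDSSDSDSSDSDS

φ(SDSSDSDSSDSSD) expands symbol-by-symbol to SD S SD SD S SD S SD SD S SD SD S; joining the 13 pieces gives the next term.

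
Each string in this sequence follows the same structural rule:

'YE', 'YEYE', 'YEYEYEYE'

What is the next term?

YEYEYEYEYEYEYEYE

Each string is two copies of the previous one concatenated.
One more doubling of YEYEYEYE gives the answer.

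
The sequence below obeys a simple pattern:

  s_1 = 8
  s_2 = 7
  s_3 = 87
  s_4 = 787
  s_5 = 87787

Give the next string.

From term 3 onward, concatenate the second-to-last term with the last: 8·7 = 87, 7·87 = 787, …
So term 6 is 787·87787.

78787787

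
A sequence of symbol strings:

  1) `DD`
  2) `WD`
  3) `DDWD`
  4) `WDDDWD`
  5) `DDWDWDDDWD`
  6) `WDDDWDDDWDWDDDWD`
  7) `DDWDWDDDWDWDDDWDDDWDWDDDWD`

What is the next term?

WDDDWDDDWDWDDDWDDDWDWDDDWDWDDDWDDDWDWDDDWD

This is a Fibonacci-style word recurrence s(k) = s(k−2)·s(k−1): e.g. DD·WD = DDWD.
So term 8 is WDDDWDDDWDWDDDWD·DDWDWDDDWDWDDDWDDDWDWDDDWD.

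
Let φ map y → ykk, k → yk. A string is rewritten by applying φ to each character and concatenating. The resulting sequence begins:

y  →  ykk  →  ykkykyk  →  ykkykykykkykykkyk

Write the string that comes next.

Applying the rule to each of the 17 symbols of ykkykykykkykykkyk gives the pieces ykk yk yk ykk yk ykk yk ykk yk yk ykk yk ykk yk yk ykk yk, which concatenate to the answer.

ykkykykykkykykkykykkykykykkykykkykykykkyk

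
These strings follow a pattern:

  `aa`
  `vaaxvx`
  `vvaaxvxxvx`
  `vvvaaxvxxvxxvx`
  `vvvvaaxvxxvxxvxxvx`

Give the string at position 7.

Each term wraps the previous one in v on the left and xvx on the right.
From vvvvaaxvxxvxxvxxvx, 2 further steps: vvvvaaxvxxvxxvxxvx → vvvvvaaxvxxvxxvxxvxxvx → (answer).

vvvvvvaaxvxxvxxvxxvxxvxxvx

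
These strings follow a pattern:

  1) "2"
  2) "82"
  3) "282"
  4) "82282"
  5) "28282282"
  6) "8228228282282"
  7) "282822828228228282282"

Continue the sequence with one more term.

This is a Fibonacci-style word recurrence s(k) = s(k−2)·s(k−1): e.g. 2·82 = 282.
The next term joins 8228228282282 and 282822828228228282282.

8228228282282282822828228228282282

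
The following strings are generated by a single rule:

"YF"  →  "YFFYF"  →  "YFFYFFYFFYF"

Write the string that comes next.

Every step duplicates the string with 'F' between the halves.
Doubling YFFYFFYFFYF with 'F' between the halves:

YFFYFFYFFYFFYFFYFFYFFYF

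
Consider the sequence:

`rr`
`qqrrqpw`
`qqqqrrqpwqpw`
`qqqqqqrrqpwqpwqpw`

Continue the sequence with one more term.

qqqqqqqqrrqpwqpwqpwqpw

Every step adds qq to the front and qpw to the end of the previous string.
So the next term is qq·qqqqqqrrqpwqpwqpw·qpw.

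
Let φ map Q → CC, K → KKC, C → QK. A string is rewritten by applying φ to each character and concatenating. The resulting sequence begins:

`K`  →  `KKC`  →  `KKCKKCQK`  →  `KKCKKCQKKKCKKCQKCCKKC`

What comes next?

Rewriting the 21 symbols of KKCKKCQKKKCKKCQKCCKKC one by one yields KKC KKC QK KKC KKC QK CC KKC KKC KKC QK KKC KKC QK CC KKC QK QK KKC KKC QK; concatenated:

KKCKKCQKKKCKKCQKCCKKCKKCKKCQKKKCKKCQKCCKKCQKQKKKCKKCQK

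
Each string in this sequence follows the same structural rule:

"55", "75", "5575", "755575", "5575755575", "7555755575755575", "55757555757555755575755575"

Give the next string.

From term 3 onward, concatenate the second-to-last term with the last: 55·75 = 5575, 75·5575 = 755575, …
The next term joins 7555755575755575 and 55757555757555755575755575.

755575557575557555757555757555755575755575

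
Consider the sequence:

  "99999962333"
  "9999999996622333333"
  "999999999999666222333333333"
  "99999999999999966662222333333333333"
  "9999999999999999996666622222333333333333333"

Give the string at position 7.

Reading off run lengths: 9 runs 6, 9, 12, 15, 18; 6 runs 1, 2, 3, 4, 5; 2 runs 1, 2, 3, 4, 5; 3 runs 3, 6, 9, 12, 15 — each is linear in n (n = 1, 2, …).
Setting n = 7 gives 24, 7, 7, 21 characters in each block.

99999999999999999999999966666662222222333333333333333333333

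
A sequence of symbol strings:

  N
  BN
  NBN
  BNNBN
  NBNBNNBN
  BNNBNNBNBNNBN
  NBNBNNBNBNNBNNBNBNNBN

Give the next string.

From term 3 onward, concatenate the second-to-last term with the last: N·BN = NBN, BN·NBN = BNNBN, …
Continuing: BNNBNNBNBNNBN · NBNBNNBNBNNBNNBNBNNBN gives term 8.

BNNBNNBNBNNBNNBNBNNBNBNNBNNBNBNNBN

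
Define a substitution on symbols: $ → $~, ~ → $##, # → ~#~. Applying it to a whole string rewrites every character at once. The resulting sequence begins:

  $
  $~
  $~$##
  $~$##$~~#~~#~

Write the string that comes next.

Rewriting the 13 symbols of $~$##$~~#~~#~ one by one yields $~ $## $~ ~#~ ~#~ $~ $## $## ~#~ $## $## ~#~ $##; concatenated:

$~$##$~~#~~#~$~$##$##~#~$##$##~#~$##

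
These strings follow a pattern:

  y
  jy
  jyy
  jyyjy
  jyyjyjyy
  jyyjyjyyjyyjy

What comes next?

This is a Fibonacci-style word recurrence s(k) = s(k−1)·s(k−2): e.g. jy·y = jyy.
So term 7 is jyyjyjyyjyyjy·jyyjyjyy.

jyyjyjyyjyyjyjyyjyjyy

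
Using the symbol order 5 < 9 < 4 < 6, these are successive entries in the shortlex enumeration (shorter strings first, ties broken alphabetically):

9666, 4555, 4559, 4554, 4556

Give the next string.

4595

Find the rightmost character of 4556 below 6, bump it to the next letter, and reset everything to its right to 5.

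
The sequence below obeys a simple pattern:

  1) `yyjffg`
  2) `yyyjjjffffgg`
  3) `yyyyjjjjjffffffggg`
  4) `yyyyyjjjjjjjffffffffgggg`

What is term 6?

The n-th term is n+1 y's then 2n-1 j's then 2n f's then n g's (n = 1, 2, …).
At n = 6 the blocks have lengths 7, 11, 12, 6.

yyyyyyyjjjjjjjjjjjffffffffffffgggggg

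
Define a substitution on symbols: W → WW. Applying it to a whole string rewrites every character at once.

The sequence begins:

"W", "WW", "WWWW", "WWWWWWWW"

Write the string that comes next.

WWWWWWWWWWWWWWWW

Apply φ to WWWWWWWW symbol by symbol: W→WW, W→WW, W→WW, W→WW, W→WW, W→WW, W→WW, W→WW; joined: WW WW WW WW WW WW WW WW.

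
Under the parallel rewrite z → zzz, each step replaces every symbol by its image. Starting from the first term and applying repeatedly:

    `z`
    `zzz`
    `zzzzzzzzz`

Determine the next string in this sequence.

zzzzzzzzzzzzzzzzzzzzzzzzzzz

Apply φ to zzzzzzzzz symbol by symbol: z→zzz, z→zzz, z→zzz, z→zzz, z→zzz, z→zzz, z→zzz, z→zzz, z→zzz; joined: zzz zzz zzz zzz zzz zzz zzz zzz zzz.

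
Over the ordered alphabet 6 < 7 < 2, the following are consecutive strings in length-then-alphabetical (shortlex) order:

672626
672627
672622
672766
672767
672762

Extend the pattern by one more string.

Treat 672762 as a base-3 numeral over the given alphabet and add one, carrying through any trailing 2's.

672776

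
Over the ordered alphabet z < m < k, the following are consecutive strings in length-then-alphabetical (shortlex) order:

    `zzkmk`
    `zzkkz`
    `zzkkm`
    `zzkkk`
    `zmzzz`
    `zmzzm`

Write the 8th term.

zmzmz

Continuing the enumeration 2 steps past zmzzm: zmzzm → zmzzk → (answer).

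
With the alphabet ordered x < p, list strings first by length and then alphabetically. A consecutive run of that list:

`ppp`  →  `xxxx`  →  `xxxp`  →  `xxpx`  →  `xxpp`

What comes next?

xpxx

Treat xxpp as a base-2 numeral over the given alphabet and add one, carrying through any trailing p's.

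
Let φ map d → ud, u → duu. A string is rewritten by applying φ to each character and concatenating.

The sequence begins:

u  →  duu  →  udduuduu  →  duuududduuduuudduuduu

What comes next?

udduuduuduuudduuududduuduuudduuduuduuududduuduuudduuduu

φ(duuududduuduuudduuduu) expands symbol-by-symbol to ud duu duu duu ud duu ud ud duu duu ud duu duu duu ud ud duu duu ud duu duu; joining the 21 pieces gives the next term.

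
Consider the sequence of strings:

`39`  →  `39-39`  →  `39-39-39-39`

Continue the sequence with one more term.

s(k+1) = s(k)·-·s(k) — each term doubles the last with '-' between the halves.
One more doubling of 39-39-39-39 gives the answer.

39-39-39-39-39-39-39-39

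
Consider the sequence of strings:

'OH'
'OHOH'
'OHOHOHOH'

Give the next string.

OHOHOHOHOHOHOHOH

s(k+1) = s(k)·s(k) — each term doubles the last.
So the next term is two copies of OHOHOHOH.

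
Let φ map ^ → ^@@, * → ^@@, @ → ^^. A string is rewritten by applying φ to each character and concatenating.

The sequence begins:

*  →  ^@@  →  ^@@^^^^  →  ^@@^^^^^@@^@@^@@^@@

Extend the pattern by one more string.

Applying the rule to each of the 19 symbols of ^@@^^^^^@@^@@^@@^@@ gives the pieces ^@@ ^^ ^^ ^@@ ^@@ ^@@ ^@@ ^@@ ^^ ^^ ^@@ ^^ ^^ ^@@ ^^ ^^ ^@@ ^^ ^^, which concatenate to the answer.

^@@^^^^^@@^@@^@@^@@^@@^^^^^@@^^^^^@@^^^^^@@^^^^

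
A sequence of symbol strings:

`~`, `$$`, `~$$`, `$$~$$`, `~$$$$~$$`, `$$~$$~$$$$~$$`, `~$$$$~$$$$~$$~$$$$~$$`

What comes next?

This is a Fibonacci-style word recurrence s(k) = s(k−2)·s(k−1): e.g. ~·$$ = ~$$.
So term 8 is $$~$$~$$$$~$$·~$$$$~$$$$~$$~$$$$~$$.

$$~$$~$$$$~$$~$$$$~$$$$~$$~$$$$~$$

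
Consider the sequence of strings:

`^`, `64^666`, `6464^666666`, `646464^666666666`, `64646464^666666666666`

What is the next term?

6464646464^666666666666666

Every step adds 64 to the front and 666 to the end of the previous string.
So the next term is 64·64646464^666666666666·666.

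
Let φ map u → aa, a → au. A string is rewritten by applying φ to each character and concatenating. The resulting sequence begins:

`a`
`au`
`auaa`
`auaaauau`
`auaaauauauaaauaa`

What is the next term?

Replace each of the 16 characters of auaaauauauaaauaa in place — au aa au au au aa au aa au aa au au au aa au au — and concatenate.

auaaauauauaaauaaauaaauauauaaauau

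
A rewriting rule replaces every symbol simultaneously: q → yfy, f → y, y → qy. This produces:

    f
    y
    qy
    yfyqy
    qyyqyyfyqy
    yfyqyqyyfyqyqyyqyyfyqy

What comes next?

Replace each of the 22 characters of yfyqyqyyfyqyqyyqyyfyqy in place — qy y qy yfy qy yfy qy qy y qy yfy qy yfy qy qy yfy qy qy y qy yfy qy — and concatenate.

qyyqyyfyqyyfyqyqyyqyyfyqyyfyqyqyyfyqyqyyqyyfyqy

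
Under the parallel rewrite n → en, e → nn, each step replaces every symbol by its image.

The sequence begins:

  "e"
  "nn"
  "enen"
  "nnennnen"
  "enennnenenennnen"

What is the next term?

φ(enennnenenennnen) expands symbol-by-symbol to nn en nn en en en nn en nn en nn en en en nn en; joining the 16 pieces gives the next term.

nnennnenenennnennnennnenenennnen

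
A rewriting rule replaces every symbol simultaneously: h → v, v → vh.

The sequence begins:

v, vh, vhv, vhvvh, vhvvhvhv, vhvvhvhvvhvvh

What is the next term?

vhvvhvhvvhvvhvhvvhvhv

Replace each of the 13 characters of vhvvhvhvvhvvh in place — vh v vh vh v vh v vh vh v vh vh v — and concatenate.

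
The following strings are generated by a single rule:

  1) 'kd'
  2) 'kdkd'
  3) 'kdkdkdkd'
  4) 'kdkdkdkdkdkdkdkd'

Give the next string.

Every step duplicates the string.
Doubling kdkdkdkdkdkdkdkd:

kdkdkdkdkdkdkdkdkdkdkdkdkdkdkdkd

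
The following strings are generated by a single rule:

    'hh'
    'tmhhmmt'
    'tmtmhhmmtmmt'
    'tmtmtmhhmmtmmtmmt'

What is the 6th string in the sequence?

s(k+1) = tm·s(k)·mmt, so each term gains tm as a prefix and mmt as a suffix.
From tmtmtmhhmmtmmtmmt, 2 further steps: tmtmtmhhmmtmmtmmt → tmtmtmtmhhmmtmmtmmtmmt → (answer).

tmtmtmtmtmhhmmtmmtmmtmmtmmt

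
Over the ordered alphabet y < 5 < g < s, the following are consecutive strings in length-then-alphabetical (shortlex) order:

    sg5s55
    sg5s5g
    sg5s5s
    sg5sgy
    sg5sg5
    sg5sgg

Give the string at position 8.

Stepping forward 2 times from sg5sgg: sg5sgg → sg5sgs, then the target.

sg5ssy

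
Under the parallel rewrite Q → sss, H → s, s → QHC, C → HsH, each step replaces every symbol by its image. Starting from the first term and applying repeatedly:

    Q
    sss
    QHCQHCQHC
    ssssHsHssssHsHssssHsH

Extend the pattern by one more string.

Rewriting the 21 symbols of ssssHsHssssHsHssssHsH one by one yields QHC QHC QHC QHC s QHC s QHC QHC QHC QHC s QHC s QHC QHC QHC QHC s QHC s; concatenated:

QHCQHCQHCQHCsQHCsQHCQHCQHCQHCsQHCsQHCQHCQHCQHCsQHCs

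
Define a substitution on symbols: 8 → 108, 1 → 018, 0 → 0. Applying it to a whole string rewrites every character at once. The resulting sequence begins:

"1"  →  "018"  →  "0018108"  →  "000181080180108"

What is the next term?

Replace each of the 15 characters of 000181080180108 in place — 0 0 0 018 108 018 0 108 0 018 108 0 018 0 108 — and concatenate.

0000181080180108001810800180108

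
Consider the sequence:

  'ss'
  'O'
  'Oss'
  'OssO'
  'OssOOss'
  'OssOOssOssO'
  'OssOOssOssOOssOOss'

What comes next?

OssOOssOssOOssOOssOssOOssOssO

Each term (from the third on) is the previous term followed by the one before it: term 3 = O·ss = Oss.
So term 8 is OssOOssOssOOssOOss·OssOOssOssO.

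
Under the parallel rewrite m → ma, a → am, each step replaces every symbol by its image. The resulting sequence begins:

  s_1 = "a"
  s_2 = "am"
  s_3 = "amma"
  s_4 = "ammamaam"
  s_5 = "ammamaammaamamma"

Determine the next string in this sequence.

Applying the rule to each of the 16 symbols of ammamaammaamamma gives the pieces am ma ma am ma am am ma ma am am ma am ma ma am, which concatenate to the answer.

ammamaammaamammamaamammaammamaam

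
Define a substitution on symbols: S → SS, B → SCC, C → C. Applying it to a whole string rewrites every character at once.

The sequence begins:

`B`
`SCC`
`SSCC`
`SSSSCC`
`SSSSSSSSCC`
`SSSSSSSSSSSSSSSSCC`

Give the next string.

SSSSSSSSSSSSSSSSSSSSSSSSSSSSSSSSCC

Replace each of the 18 characters of SSSSSSSSSSSSSSSSCC in place — SS SS SS SS SS SS SS SS SS SS SS SS SS SS SS SS C C — and concatenate.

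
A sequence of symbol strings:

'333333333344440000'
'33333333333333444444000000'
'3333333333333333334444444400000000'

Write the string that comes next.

Each string has the form 3^{4n+2} 4^{2n} 0^{2n}, where the shown terms are n = 2, 3, 4.
At n = 5 the blocks have lengths 22, 10, 10.

333333333333333333333344444444440000000000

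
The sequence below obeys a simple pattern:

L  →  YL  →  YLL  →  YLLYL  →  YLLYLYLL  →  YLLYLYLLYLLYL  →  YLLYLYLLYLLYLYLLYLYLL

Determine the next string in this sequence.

YLLYLYLLYLLYLYLLYLYLLYLLYLYLLYLLYL

From term 3 onward, concatenate the last term with the second-to-last: YL·L = YLL, YLL·YL = YLLYL, …
Continuing: YLLYLYLLYLLYLYLLYLYLL · YLLYLYLLYLLYL gives term 8.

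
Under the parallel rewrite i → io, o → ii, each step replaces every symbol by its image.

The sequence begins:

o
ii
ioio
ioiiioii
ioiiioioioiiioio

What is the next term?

Rewriting the 16 symbols of ioiiioioioiiioio one by one yields io ii io io io ii io ii io ii io io io ii io ii; concatenated:

ioiiioioioiiioiiioiiioioioiiioii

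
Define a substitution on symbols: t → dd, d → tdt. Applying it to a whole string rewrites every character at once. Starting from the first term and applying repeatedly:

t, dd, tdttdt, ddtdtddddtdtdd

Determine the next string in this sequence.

tdttdtddtdtddtdttdttdttdtddtdtddtdttdt

φ(ddtdtddddtdtdd) expands symbol-by-symbol to tdt tdt dd tdt dd tdt tdt tdt tdt dd tdt dd tdt tdt; joining the 14 pieces gives the next term.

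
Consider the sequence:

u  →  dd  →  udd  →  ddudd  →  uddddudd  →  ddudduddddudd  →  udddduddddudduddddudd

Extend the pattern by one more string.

dduddudddduddudddduddddudduddddudd

This is a Fibonacci-style word recurrence s(k) = s(k−2)·s(k−1): e.g. u·dd = udd.
The next term joins ddudduddddudd and udddduddddudduddddudd.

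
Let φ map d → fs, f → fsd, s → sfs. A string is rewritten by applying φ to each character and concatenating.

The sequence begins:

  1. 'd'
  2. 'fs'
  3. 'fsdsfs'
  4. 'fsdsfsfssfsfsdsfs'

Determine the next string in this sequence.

Rewriting the 17 symbols of fsdsfsfssfsfsdsfs one by one yields fsd sfs fs sfs fsd sfs fsd sfs sfs fsd sfs fsd sfs fs sfs fsd sfs; concatenated:

fsdsfsfssfsfsdsfsfsdsfssfsfsdsfsfsdsfsfssfsfsdsfs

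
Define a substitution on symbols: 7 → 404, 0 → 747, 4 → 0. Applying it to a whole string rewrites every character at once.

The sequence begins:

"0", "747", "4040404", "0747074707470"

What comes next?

747404040474740404047474040404747

Replace each of the 13 characters of 0747074707470 in place — 747 404 0 404 747 404 0 404 747 404 0 404 747 — and concatenate.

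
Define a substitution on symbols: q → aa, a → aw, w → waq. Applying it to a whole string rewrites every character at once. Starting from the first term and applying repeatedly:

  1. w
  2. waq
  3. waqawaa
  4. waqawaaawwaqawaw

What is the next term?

Rewriting the 16 symbols of waqawaaawwaqawaw one by one yields waq aw aa aw waq aw aw aw waq waq aw aa aw waq aw waq; concatenated:

waqawaaawwaqawawawwaqwaqawaaawwaqawwaq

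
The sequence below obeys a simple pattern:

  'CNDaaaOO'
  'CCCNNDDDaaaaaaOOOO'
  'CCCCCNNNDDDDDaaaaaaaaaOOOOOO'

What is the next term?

CCCCCCCNNNNDDDDDDDaaaaaaaaaaaaOOOOOOOO

The n-th term is 2n-1 C's then n N's then 2n-1 D's then 3n a's then 2n O's (n = 1, 2, …).
For the next term, n = 4, so the run lengths are 7, 4, 7, 12, 8.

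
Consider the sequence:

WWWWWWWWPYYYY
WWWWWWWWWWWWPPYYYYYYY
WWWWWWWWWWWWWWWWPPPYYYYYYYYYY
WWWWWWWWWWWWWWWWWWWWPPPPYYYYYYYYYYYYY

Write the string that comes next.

The n-th term is 4n W's then n-1 P's then 3n-2 Y's, where the shown terms are n = 2, 3, 4, 5.
For the next term, n = 6, so the run lengths are 24, 5, 16.

WWWWWWWWWWWWWWWWWWWWWWWWPPPPPYYYYYYYYYYYYYYYY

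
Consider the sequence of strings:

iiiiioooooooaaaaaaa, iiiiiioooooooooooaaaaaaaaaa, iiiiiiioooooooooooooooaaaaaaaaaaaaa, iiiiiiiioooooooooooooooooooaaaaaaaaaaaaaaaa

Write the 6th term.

The n-th term is n+3 i's then 4n-1 o's then 3n+1 a's, where the shown terms are n = 2, 3, 4, 5.
Setting n = 7 gives 10, 27, 22 characters in each block.

iiiiiiiiiioooooooooooooooooooooooooooaaaaaaaaaaaaaaaaaaaaaa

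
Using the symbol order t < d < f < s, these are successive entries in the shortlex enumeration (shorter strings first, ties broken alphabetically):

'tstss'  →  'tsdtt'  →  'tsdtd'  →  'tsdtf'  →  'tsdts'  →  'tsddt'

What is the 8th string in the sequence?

tsddf

Continuing the enumeration 2 steps past tsddt: tsddt → tsddd → (answer).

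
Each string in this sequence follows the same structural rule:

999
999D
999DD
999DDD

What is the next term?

The strings grow by a fixed suffix D each time.
One more step from 999DDD gives the answer.

999DDDD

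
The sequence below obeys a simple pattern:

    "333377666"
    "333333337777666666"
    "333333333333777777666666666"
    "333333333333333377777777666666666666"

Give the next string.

333333333333333333337777777777666666666666666

The n-th term is 4n 3's then 2n 7's then 3n 6's (n = 1, 2, …).
For the next term, n = 5, so the run lengths are 20, 10, 15.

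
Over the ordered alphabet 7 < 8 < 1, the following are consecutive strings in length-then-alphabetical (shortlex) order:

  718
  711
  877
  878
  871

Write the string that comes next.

Treat 871 as a base-3 numeral over the given alphabet and add one, carrying through any trailing 1's.

887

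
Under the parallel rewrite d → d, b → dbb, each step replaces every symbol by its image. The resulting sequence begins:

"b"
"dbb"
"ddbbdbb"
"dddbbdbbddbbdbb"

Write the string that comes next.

ddddbbdbbddbbdbbdddbbdbbddbbdbb

φ(dddbbdbbddbbdbb) expands symbol-by-symbol to d d d dbb dbb d dbb dbb d d dbb dbb d dbb dbb; joining the 15 pieces gives the next term.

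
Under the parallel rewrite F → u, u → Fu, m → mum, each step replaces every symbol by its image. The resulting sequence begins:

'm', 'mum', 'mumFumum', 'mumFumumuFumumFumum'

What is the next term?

φ(mumFumumuFumumFumum) expands symbol-by-symbol to mum Fu mum u Fu mum Fu mum Fu u Fu mum Fu mum u Fu mum Fu mum; joining the 19 pieces gives the next term.

mumFumumuFumumFumumFuuFumumFumumuFumumFumum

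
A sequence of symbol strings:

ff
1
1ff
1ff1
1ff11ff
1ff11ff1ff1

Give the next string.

Each term (from the third on) is the previous term followed by the one before it: term 3 = 1·ff = 1ff.
The next term joins 1ff11ff1ff1 and 1ff11ff.

1ff11ff1ff11ff11ff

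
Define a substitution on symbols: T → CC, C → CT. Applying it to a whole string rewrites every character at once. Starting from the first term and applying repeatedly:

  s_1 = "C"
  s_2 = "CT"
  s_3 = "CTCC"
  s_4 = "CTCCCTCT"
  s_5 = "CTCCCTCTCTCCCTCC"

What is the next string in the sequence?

CTCCCTCTCTCCCTCCCTCCCTCTCTCCCTCT

Applying the rule to each of the 16 symbols of CTCCCTCTCTCCCTCC gives the pieces CT CC CT CT CT CC CT CC CT CC CT CT CT CC CT CT, which concatenate to the answer.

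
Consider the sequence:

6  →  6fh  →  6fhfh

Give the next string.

Each term is the previous one with fh appended.
So the next term is 6fhfh·fh.

6fhfhfh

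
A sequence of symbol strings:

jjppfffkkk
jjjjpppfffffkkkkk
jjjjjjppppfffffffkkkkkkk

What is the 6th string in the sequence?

jjjjjjjjjjjjpppppppfffffffffffffkkkkkkkkkkkkk

Term n consists of 2n j's, followed by n+1 p's, followed by 2n+1 f's, followed by 2n+1 k's (n = 1, 2, …).
At n = 6 the blocks have lengths 12, 7, 13, 13.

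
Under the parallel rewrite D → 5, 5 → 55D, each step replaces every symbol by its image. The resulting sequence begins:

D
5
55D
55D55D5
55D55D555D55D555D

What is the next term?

Rewriting the 17 symbols of 55D55D555D55D555D one by one yields 55D 55D 5 55D 55D 5 55D 55D 55D 5 55D 55D 5 55D 55D 55D 5; concatenated:

55D55D555D55D555D55D55D555D55D555D55D55D5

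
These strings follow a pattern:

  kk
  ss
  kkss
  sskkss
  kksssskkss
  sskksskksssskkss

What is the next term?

kksssskksssskksskksssskkss

Each term (from the third on) is the two preceding terms concatenated in order: term 3 = kk·ss = kkss.
So term 7 is kksssskkss·sskksskksssskkss.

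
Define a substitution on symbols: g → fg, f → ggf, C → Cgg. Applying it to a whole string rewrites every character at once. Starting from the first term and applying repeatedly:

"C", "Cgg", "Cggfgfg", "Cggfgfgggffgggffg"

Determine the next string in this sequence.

φ(Cggfgfgggffgggffg) expands symbol-by-symbol to Cgg fg fg ggf fg ggf fg fg fg ggf ggf fg fg fg ggf ggf fg; joining the 17 pieces gives the next term.

Cggfgfgggffgggffgfgfgggfggffgfgfgggfggffg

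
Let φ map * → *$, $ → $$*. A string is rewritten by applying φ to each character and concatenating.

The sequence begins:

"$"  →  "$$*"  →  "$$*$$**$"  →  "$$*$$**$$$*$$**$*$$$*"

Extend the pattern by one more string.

$$*$$**$$$*$$**$*$$$*$$*$$**$$$*$$**$*$$$**$$$*$$*$$**$

Replace each of the 21 characters of $$*$$**$$$*$$**$*$$$* in place — $$* $$* *$ $$* $$* *$ *$ $$* $$* $$* *$ $$* $$* *$ *$ $$* *$ $$* $$* $$* *$ — and concatenate.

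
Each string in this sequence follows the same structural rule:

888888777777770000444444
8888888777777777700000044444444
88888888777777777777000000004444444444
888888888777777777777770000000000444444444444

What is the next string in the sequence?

8888888888777777777777777700000000000044444444444444

Each string has the form 8^{n+3} 7^{2n+2} 0^{2n-2} 4^{2n}, where the shown terms are n = 3, 4, 5, 6.
Setting n = 7 gives 10, 16, 12, 14 characters in each block.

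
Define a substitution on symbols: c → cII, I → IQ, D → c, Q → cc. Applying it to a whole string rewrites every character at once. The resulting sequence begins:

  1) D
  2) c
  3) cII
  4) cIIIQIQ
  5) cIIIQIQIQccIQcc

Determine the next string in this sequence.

cIIIQIQIQccIQccIQcccIIcIIIQcccIIcII

Replace each of the 15 characters of cIIIQIQIQccIQcc in place — cII IQ IQ IQ cc IQ cc IQ cc cII cII IQ cc cII cII — and concatenate.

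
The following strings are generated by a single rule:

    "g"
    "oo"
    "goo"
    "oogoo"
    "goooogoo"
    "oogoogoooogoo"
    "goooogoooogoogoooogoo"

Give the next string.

Each term (from the third on) is the two preceding terms concatenated in order: term 3 = g·oo = goo.
The next term joins oogoogoooogoo and goooogoooogoogoooogoo.

oogoogoooogoogoooogoooogoogoooogoo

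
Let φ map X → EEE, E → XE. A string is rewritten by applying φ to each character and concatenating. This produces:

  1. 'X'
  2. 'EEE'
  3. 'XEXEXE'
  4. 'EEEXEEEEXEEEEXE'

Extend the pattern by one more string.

φ(EEEXEEEEXEEEEXE) expands symbol-by-symbol to XE XE XE EEE XE XE XE XE EEE XE XE XE XE EEE XE; joining the 15 pieces gives the next term.

XEXEXEEEEXEXEXEXEEEEXEXEXEXEEEEXE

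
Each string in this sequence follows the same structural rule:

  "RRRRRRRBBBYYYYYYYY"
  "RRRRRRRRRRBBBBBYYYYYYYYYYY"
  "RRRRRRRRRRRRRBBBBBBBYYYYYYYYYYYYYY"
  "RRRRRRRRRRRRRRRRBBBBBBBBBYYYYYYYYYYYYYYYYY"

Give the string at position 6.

Each string has the form R^{3n+1} B^{2n-1} Y^{3n+2}, where the shown terms are n = 2, 3, 4, 5.
For term 6, n = 7, so the run lengths are 22, 13, 23.

RRRRRRRRRRRRRRRRRRRRRRBBBBBBBBBBBBBYYYYYYYYYYYYYYYYYYYYYYY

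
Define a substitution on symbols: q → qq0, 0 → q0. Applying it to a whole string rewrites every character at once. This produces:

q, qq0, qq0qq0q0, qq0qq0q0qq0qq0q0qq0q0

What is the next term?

Rewriting the 21 symbols of qq0qq0q0qq0qq0q0qq0q0 one by one yields qq0 qq0 q0 qq0 qq0 q0 qq0 q0 qq0 qq0 q0 qq0 qq0 q0 qq0 q0 qq0 qq0 q0 qq0 q0; concatenated:

qq0qq0q0qq0qq0q0qq0q0qq0qq0q0qq0qq0q0qq0q0qq0qq0q0qq0q0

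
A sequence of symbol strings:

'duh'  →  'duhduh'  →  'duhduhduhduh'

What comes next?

Every step duplicates the string.
So the next term is two copies of duhduhduhduh.

duhduhduhduhduhduhduhduh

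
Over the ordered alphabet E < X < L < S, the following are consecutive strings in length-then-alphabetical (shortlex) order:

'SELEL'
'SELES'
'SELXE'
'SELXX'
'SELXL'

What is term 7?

Continuing the enumeration 2 steps past SELXL: SELXL → SELXS → (answer).

SELLE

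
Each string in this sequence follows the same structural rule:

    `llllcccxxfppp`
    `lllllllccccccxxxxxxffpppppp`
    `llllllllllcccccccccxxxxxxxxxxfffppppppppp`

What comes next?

Reading off run lengths: l runs 4, 7, 10; c runs 3, 6, 9; x runs 2, 6, 10; f runs 1, 2, 3; p runs 3, 6, 9 — each is linear in n (n = 1, 2, …).
At n = 4 the blocks have lengths 13, 12, 14, 4, 12.

lllllllllllllccccccccccccxxxxxxxxxxxxxxffffpppppppppppp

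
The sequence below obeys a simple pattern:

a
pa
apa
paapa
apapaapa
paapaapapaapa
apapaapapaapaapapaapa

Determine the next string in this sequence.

From term 3 onward, concatenate the second-to-last term with the last: a·pa = apa, pa·apa = paapa, …
So term 8 is paapaapapaapa·apapaapapaapaapapaapa.

paapaapapaapaapapaapapaapaapapaapa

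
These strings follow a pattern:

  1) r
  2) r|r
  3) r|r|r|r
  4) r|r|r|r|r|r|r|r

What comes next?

r|r|r|r|r|r|r|r|r|r|r|r|r|r|r|r

s(k+1) = s(k)·|·s(k) — each term doubles the last with '|' between the halves.
So the next term is two copies of r|r|r|r|r|r|r|r with '|' between the halves.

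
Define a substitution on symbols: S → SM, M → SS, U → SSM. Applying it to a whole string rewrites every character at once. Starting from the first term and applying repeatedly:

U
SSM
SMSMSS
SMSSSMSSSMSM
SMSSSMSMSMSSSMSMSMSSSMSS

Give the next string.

Rewriting the 24 symbols of SMSSSMSMSMSSSMSMSMSSSMSS one by one yields SM SS SM SM SM SS SM SS SM SS SM SM SM SS SM SS SM SS SM SM SM SS SM SM; concatenated:

SMSSSMSMSMSSSMSSSMSSSMSMSMSSSMSSSMSSSMSMSMSSSMSM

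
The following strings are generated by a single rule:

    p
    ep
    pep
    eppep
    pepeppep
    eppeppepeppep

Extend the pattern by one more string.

Each term (from the third on) is the two preceding terms concatenated in order: term 3 = p·ep = pep.
Continuing: pepeppep · eppeppepeppep gives term 7.

pepeppepeppeppepeppep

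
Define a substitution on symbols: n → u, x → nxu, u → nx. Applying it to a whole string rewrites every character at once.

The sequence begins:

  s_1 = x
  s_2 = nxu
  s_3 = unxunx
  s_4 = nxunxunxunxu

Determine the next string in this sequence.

Rewriting each symbol of nxunxunxunxu: n→u, x→nxu, u→nx, n→u, x→nxu, u→nx, n→u, x→nxu, u→nx, n→u, x→nxu, u→nx, which concatenates to u nxu nx u nxu nx u nxu nx u nxu nx.

unxunxunxunxunxunxunxunx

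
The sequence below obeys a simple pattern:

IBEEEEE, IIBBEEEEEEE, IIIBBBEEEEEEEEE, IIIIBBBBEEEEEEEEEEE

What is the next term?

The n-th term is n-1 I's then n-1 B's then 2n+1 E's, where the shown terms are n = 2, 3, 4, 5.
Setting n = 6 gives 5, 5, 13 characters in each block.

IIIIIBBBBBEEEEEEEEEEEEE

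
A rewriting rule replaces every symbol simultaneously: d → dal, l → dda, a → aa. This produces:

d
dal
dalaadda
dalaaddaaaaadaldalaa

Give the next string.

dalaaddaaaaadaldalaaaaaaaaaadalaaddadalaaddaaaaa

φ(dalaaddaaaaadaldalaa) expands symbol-by-symbol to dal aa dda aa aa dal dal aa aa aa aa aa dal aa dda dal aa dda aa aa; joining the 20 pieces gives the next term.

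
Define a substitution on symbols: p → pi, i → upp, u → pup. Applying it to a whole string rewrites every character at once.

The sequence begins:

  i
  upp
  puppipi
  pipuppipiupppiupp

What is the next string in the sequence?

Applying the rule to each of the 17 symbols of pipuppipiupppiupp gives the pieces pi upp pi pup pi pi upp pi upp pup pi pi pi upp pup pi pi, which concatenate to the answer.

piupppipuppipiupppiupppuppipipiupppuppipi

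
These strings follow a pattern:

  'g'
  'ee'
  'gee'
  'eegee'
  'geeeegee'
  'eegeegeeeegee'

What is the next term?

geeeegeeeegeegeeeegee

Each term (from the third on) is the two preceding terms concatenated in order: term 3 = g·ee = gee.
So term 7 is geeeegee·eegeegeeeegee.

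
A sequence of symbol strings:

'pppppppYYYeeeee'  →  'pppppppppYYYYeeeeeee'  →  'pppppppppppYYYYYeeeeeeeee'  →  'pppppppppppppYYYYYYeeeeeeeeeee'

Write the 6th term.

pppppppppppppppppYYYYYYYYeeeeeeeeeeeeeee

Reading off run lengths: p runs 7, 9, 11, 13; Y runs 3, 4, 5, 6; e runs 5, 7, 9, 11 — each is linear in n, where the shown terms are n = 3, 4, 5, 6.
Setting n = 8 gives 17, 8, 15 characters in each block.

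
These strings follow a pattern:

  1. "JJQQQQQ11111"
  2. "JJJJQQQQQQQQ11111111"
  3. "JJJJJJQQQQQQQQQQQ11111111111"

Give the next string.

Each string has the form J^{2n} Q^{3n+2} 1^{3n+2} (n = 1, 2, …).
At n = 4 the blocks have lengths 8, 14, 14.

JJJJJJJJQQQQQQQQQQQQQQ11111111111111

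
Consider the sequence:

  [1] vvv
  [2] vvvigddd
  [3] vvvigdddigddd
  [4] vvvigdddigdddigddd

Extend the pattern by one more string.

Each term is the previous one with igddd appended.
Applying this once more to vvvigdddigdddigddd:

vvvigdddigdddigdddigddd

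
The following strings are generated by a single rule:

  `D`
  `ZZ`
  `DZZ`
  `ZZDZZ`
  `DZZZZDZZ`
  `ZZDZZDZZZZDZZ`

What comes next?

This is a Fibonacci-style word recurrence s(k) = s(k−2)·s(k−1): e.g. D·ZZ = DZZ.
The next term joins DZZZZDZZ and ZZDZZDZZZZDZZ.

DZZZZDZZZZDZZDZZZZDZZ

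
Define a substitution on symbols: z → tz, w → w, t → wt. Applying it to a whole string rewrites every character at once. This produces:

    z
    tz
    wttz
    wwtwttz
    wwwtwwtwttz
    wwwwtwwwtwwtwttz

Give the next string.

φ(wwwwtwwwtwwtwttz) expands symbol-by-symbol to w w w w wt w w w wt w w wt w wt wt tz; joining the 16 pieces gives the next term.

wwwwwtwwwwtwwwtwwtwttz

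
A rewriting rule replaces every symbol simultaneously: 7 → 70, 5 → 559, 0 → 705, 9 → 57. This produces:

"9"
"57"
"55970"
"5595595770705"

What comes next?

Applying the rule to each of the 13 symbols of 5595595770705 gives the pieces 559 559 57 559 559 57 559 70 70 705 70 705 559, which concatenate to the answer.

5595595755955957559707070570705559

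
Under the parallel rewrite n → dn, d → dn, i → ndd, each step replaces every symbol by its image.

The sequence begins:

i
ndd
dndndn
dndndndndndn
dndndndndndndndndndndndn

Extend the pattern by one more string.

Rewriting the 24 symbols of dndndndndndndndndndndndn one by one yields dn dn dn dn dn dn dn dn dn dn dn dn dn dn dn dn dn dn dn dn dn dn dn dn; concatenated:

dndndndndndndndndndndndndndndndndndndndndndndndn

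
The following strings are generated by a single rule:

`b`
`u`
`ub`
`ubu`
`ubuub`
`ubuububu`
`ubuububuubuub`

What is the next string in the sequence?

From term 3 onward, concatenate the last term with the second-to-last: u·b = ub, ub·u = ubu, …
Continuing: ubuububuubuub · ubuububu gives term 8.

ubuububuubuububuububu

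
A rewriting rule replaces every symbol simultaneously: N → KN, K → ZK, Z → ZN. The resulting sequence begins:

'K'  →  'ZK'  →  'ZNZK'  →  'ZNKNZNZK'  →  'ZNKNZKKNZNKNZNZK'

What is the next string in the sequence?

φ(ZNKNZKKNZNKNZNZK) expands symbol-by-symbol to ZN KN ZK KN ZN ZK ZK KN ZN KN ZK KN ZN KN ZN ZK; joining the 16 pieces gives the next term.

ZNKNZKKNZNZKZKKNZNKNZKKNZNKNZNZK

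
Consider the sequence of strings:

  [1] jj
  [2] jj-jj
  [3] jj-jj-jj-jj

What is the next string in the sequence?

Every step duplicates the string with '-' between the halves.
Doubling jj-jj-jj-jj with '-' between the halves:

jj-jj-jj-jj-jj-jj-jj-jj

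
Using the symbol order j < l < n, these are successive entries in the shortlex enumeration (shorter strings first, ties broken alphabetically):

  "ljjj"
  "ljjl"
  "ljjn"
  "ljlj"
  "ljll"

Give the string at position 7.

ljnj

Continuing the enumeration 2 steps past ljll: ljll → ljln → (answer).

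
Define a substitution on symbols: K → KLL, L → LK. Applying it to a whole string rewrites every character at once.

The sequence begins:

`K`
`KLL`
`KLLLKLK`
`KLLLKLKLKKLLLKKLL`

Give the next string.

KLLLKLKLKKLLLKKLLLKKLLKLLLKLKLKKLLKLLLKLK

φ(KLLLKLKLKKLLLKKLL) expands symbol-by-symbol to KLL LK LK LK KLL LK KLL LK KLL KLL LK LK LK KLL KLL LK LK; joining the 17 pieces gives the next term.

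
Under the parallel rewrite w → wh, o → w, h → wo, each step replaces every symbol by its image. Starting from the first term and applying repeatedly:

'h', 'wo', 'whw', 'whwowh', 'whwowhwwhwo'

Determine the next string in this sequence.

Rewriting each symbol of whwowhwwhwo: w→wh, h→wo, w→wh, o→w, w→wh, h→wo, w→wh, w→wh, h→wo, w→wh, o→w, which concatenates to wh wo wh w wh wo wh wh wo wh w.

whwowhwwhwowhwhwowhw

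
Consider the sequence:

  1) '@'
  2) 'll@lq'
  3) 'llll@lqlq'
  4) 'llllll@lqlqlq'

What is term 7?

llllllllllll@lqlqlqlqlqlq

Every step adds ll to the front and lq to the end of the previous string.
From llllll@lqlqlq, 3 further steps: llllll@lqlqlq → llllllll@lqlqlqlq → llllllllll@lqlqlqlqlq → (answer).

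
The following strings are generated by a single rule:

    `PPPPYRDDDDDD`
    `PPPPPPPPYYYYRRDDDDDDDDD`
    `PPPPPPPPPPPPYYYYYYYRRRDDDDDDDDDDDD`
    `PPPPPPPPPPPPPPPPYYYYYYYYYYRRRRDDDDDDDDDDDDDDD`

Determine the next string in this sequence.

Each string has the form P^{4n} Y^{3n-2} R^{n} D^{3n+3} (n = 1, 2, …).
At n = 5 the blocks have lengths 20, 13, 5, 18.

PPPPPPPPPPPPPPPPPPPPYYYYYYYYYYYYYRRRRRDDDDDDDDDDDDDDDDDD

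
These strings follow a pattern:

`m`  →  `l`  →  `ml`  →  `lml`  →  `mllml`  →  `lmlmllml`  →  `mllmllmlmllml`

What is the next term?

lmlmllmlmllmllmlmllml

From term 3 onward, concatenate the second-to-last term with the last: m·l = ml, l·ml = lml, …
Continuing: lmlmllml · mllmllmlmllml gives term 8.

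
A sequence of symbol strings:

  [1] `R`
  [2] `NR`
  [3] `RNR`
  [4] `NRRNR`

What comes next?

RNRNRRNR

Each term (from the third on) is the two preceding terms concatenated in order: term 3 = R·NR = RNR.
So term 5 is RNR·NRRNR.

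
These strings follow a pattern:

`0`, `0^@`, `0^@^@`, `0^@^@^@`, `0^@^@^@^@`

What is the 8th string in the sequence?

0^@^@^@^@^@^@^@

Every step adds ^@ to the end: s(k+1) = s(k)·^@.
From 0^@^@^@^@, 3 further steps: 0^@^@^@^@ → 0^@^@^@^@^@ → 0^@^@^@^@^@^@ → (answer).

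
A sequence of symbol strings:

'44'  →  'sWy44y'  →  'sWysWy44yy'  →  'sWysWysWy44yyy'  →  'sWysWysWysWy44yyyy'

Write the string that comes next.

Each term wraps the previous one in sWy on the left and y on the right.
Applying this once more to sWysWysWysWy44yyyy:

sWysWysWysWysWy44yyyyy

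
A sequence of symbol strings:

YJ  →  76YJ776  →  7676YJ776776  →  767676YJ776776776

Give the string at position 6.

7676767676YJ776776776776776

Every step adds 76 to the front and 776 to the end of the previous string.
From 767676YJ776776776, 2 further steps: 767676YJ776776776 → 76767676YJ776776776776 → (answer).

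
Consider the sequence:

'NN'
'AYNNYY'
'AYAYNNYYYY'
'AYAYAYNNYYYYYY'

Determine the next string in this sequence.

Every step adds AY to the front and YY to the end of the previous string.
So the next term is AY·AYAYAYNNYYYYYY·YY.

AYAYAYAYNNYYYYYYYY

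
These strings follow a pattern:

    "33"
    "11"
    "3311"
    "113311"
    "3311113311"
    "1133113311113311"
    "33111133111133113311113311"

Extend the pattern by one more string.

From term 3 onward, concatenate the second-to-last term with the last: 33·11 = 3311, 11·3311 = 113311, …
So term 8 is 1133113311113311·33111133111133113311113311.

113311331111331133111133111133113311113311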